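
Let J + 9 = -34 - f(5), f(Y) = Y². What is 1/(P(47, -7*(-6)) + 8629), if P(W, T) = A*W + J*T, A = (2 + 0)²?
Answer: 1/5961 ≈ 0.00016776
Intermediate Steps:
A = 4 (A = 2² = 4)
J = -68 (J = -9 + (-34 - 1*5²) = -9 + (-34 - 1*25) = -9 + (-34 - 25) = -9 - 59 = -68)
P(W, T) = -68*T + 4*W (P(W, T) = 4*W - 68*T = -68*T + 4*W)
1/(P(47, -7*(-6)) + 8629) = 1/((-(-476)*(-6) + 4*47) + 8629) = 1/((-68*42 + 188) + 8629) = 1/((-2856 + 188) + 8629) = 1/(-2668 + 8629) = 1/5961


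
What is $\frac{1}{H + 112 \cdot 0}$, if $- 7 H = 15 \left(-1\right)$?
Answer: $\frac{7}{15} \approx 0.46667$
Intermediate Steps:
$H = \frac{15}{7}$ ($H = - \frac{15 \left(-1\right)}{7} = \left(- \frac{1}{7}\right) \left(-15\right) = \frac{15}{7} \approx 2.1429$)
$\frac{1}{H + 112 \cdot 0} = \frac{1}{\frac{15}{7} + 112 \cdot 0} = \frac{1}{\frac{15}{7} + 0} = \frac{1}{\frac{15}{7}} = \frac{7}{15}$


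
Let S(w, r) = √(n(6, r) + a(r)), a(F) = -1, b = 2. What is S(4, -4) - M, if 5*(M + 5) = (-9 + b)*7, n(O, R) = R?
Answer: 74/5 + I*√5 ≈ 14.8 + 2.2361*I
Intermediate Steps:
S(w, r) = √(-1 + r) (S(w, r) = √(r - 1) = √(-1 + r))
M = -74/5 (M = -5 + ((-9 + 2)*7)/5 = -5 + (-7*7)/5 = -5 + (⅕)*(-49) = -5 - 49/5 = -74/5 ≈ -14.800)
S(4, -4) - M = √(-1 - 4) - 1*(-74/5) = √(-5) + 74/5 = I*√5 + 74/5 = 74/5 + I*√5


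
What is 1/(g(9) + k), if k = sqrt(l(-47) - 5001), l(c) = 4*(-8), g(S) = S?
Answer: 9/5114 - I*sqrt(5033)/5114 ≈ 0.0017599 - 0.013872*I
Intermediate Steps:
l(c) = -32
k = I*sqrt(5033) (k = sqrt(-32 - 5001) = sqrt(-5033) = I*sqrt(5033) ≈ 70.944*I)
1/(g(9) + k) = 1/(9 + I*sqrt(5033))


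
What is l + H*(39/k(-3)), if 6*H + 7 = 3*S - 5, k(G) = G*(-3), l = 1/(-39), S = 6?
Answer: 56/13 ≈ 4.3077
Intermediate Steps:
l = -1/39 ≈ -0.025641
k(G) = -3*G
H = 1 (H = -7/6 + (3*6 - 5)/6 = -7/6 + (18 - 5)/6 = -7/6 + (⅙)*13 = -7/6 + 13/6 = 1)
l + H*(39/k(-3)) = -1/39 + 1*(39/((-3*(-3)))) = -1/39 + 1*(39/9) = -1/39 + 1*(39*(⅑)) = -1/39 + 1*(13/3) = -1/39 + 13/3 = 56/13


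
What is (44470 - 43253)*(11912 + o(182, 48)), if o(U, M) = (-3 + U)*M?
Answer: 24953368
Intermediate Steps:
o(U, M) = M*(-3 + U)
(44470 - 43253)*(11912 + o(182, 48)) = (44470 - 43253)*(11912 + 48*(-3 + 182)) = 1217*(11912 + 48*179) = 1217*(11912 + 8592) = 1217*20504 = 24953368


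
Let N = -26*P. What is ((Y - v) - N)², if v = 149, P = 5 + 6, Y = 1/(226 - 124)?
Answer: 195300625/10404 ≈ 18772.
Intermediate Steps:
Y = 1/102 ≈ 0.0098039
P = 11
N = -286 (N = -26*11 = -286)
((Y - v) - N)² = ((1/102 - 1*149) - 1*(-286))² = ((1/102 - 149) + 286)² = (-15197/102 + 286)² = (13975/102)² = 195300625/10404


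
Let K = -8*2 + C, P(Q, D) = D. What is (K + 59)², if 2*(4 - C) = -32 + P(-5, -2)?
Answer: 4096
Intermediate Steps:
C = 21 (C = 4 - (-32 - 2)/2 = 4 - ½*(-34) = 4 + 17 = 21)
K = 5 (K = -8*2 + 21 = -16 + 21 = 5)
(K + 59)² = (5 + 59)² = 64² = 4096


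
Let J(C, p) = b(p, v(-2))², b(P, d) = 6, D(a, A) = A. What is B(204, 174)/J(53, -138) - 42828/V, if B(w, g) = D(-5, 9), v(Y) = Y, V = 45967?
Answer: -2915/4276 ≈ -0.68171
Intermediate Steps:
B(w, g) = 9
J(C, p) = 36 (J(C, p) = 6² = 36)
B(204, 174)/J(53, -138) - 42828/V = 9/36 - 42828/45967 = 9*(1/36) - 42828*1/45967 = ¼ - 996/1069 = -2915/4276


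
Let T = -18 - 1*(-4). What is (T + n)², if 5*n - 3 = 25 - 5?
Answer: 2209/25 ≈ 88.360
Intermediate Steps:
T = -14 (T = -18 + 4 = -14)
n = 23/5 (n = ⅗ + (25 - 5)/5 = ⅗ + (⅕)*20 = ⅗ + 4 = 23/5 ≈ 4.6000)
(T + n)² = (-14 + 23/5)² = (-47/5)² = 2209/25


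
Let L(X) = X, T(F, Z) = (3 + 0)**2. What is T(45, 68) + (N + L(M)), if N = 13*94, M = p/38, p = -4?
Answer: 23387/19 ≈ 1230.9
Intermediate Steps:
T(F, Z) = 9 (T(F, Z) = 3**2 = 9)
M = -2/19 (M = -4/38 = -4*1/38 = -2/19 ≈ -0.10526)
N = 1222
T(45, 68) + (N + L(M)) = 9 + (1222 - 2/19) = 9 + 23216/19 = 23387/19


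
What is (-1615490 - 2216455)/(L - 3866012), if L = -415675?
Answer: 1277315/1427229 ≈ 0.89496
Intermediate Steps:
(-1615490 - 2216455)/(L - 3866012) = (-1615490 - 2216455)/(-415675 - 3866012) = -3831945/(-4281687) = -3831945*(-1/4281687) = 1277315/1427229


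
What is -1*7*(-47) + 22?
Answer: 351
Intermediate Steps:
-1*7*(-47) + 22 = -7*(-47) + 22 = 329 + 22 = 351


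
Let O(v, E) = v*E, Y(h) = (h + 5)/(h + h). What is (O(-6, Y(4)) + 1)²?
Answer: 529/16 ≈ 33.063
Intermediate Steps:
Y(h) = (5 + h)/(2*h) (Y(h) = (5 + h)/((2*h)) = (5 + h)*(1/(2*h)) = (5 + h)/(2*h))
O(v, E) = E*v
(O(-6, Y(4)) + 1)² = (((½)*(5 + 4)/4)*(-6) + 1)² = (((½)*(¼)*9)*(-6) + 1)² = ((9/8)*(-6) + 1)² = (-27/4 + 1)² = (-23/4)² = 529/16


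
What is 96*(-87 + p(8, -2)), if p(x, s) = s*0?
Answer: -8352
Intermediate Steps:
p(x, s) = 0
96*(-87 + p(8, -2)) = 96*(-87 + 0) = 96*(-87) = -8352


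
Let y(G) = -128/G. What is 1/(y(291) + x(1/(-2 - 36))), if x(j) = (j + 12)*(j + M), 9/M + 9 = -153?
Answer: -315153/447569 ≈ -0.70414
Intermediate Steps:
M = -1/18 (M = 9/(-9 - 153) = 9/(-162) = 9*(-1/162) = -1/18 ≈ -0.055556)
x(j) = (12 + j)*(-1/18 + j) (x(j) = (j + 12)*(j - 1/18) = (12 + j)*(-1/18 + j))
1/(y(291) + x(1/(-2 - 36))) = 1/(-128/291 + (-⅔ + (1/(-2 - 36))² + 215/(18*(-2 - 36)))) = 1/(-128*1/291 + (-⅔ + (1/(-38))² + (215/18)/(-38))) = 1/(-128/291 + (-⅔ + (-1/38)² + (215/18)*(-1/38))) = 1/(-128/291 + (-⅔ + 1/1444 - 215/684)) = 1/(-128/291 - 3185/3249) = 1/(-447569/315153) = -315153/447569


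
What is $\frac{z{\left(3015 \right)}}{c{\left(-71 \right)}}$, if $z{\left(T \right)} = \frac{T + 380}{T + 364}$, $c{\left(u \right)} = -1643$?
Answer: $- \frac{3395}{5551697} \approx -0.00061153$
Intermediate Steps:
$z{\left(T \right)} = \frac{380 + T}{364 + T}$
$\frac{z{\left(3015 \right)}}{c{\left(-71 \right)}} = \frac{\frac{1}{364 + 3015} \left(380 + 3015\right)}{-1643} = \frac{1}{3379} \cdot 3395 \left(- \frac{1}{1643}\right) = \frac{3395}{3379} \left(- \frac{1}{1643}\right) = - \frac{3395}{5551697}$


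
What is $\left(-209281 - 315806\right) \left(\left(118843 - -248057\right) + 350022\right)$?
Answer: $-376446422214$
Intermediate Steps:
$\left(-209281 - 315806\right) \left(\left(118843 - -248057\right) + 350022\right) = - 525087 \left(\left(118843 + 248057\right) + 350022\right) = - 525087 \left(366900 + 350022\right) = \left(-525087\right) 716922 = -376446422214$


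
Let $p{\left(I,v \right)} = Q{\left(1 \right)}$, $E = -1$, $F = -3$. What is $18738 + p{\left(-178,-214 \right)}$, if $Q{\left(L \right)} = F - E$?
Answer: $18736$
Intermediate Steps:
$Q{\left(L \right)} = -2$ ($Q{\left(L \right)} = -3 - -1 = -3 + 1 = -2$)
$p{\left(I,v \right)} = -2$
$18738 + p{\left(-178,-214 \right)} = 18738 - 2 = 18736$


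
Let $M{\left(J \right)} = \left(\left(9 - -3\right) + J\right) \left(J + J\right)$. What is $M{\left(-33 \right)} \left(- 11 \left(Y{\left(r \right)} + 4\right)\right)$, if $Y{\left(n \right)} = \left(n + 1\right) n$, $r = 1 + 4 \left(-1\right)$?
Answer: $-152460$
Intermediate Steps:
$r = -3$ ($r = 1 - 4 = -3$)
$M{\left(J \right)} = 2 J \left(12 + J\right)$ ($M{\left(J \right)} = \left(\left(9 + 3\right) + J\right) 2 J = \left(12 + J\right) 2 J = 2 J \left(12 + J\right)$)
$Y{\left(n \right)} = n \left(1 + n\right)$ ($Y{\left(n \right)} = \left(1 + n\right) n = n \left(1 + n\right)$)
$M{\left(-33 \right)} \left(- 11 \left(Y{\left(r \right)} + 4\right)\right) = 2 \left(-33\right) \left(12 - 33\right) \left(- 11 \left(- 3 \left(1 - 3\right) + 4\right)\right) = 2 \left(-33\right) \left(-21\right) \left(- 11 \left(\left(-3\right) \left(-2\right) + 4\right)\right) = 1386 \left(- 11 \left(6 + 4\right)\right) = 1386 \left(\left(-11\right) 10\right) = 1386 \left(-110\right) = -152460$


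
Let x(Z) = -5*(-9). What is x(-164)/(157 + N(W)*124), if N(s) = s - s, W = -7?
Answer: 45/157 ≈ 0.28662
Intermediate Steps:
x(Z) = 45
N(s) = 0
x(-164)/(157 + N(W)*124) = 45/(157 + 0*124) = 45/(157 + 0) = 45/157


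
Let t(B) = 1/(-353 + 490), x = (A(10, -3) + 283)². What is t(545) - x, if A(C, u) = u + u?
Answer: -10511872/137 ≈ -76729.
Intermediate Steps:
A(C, u) = 2*u
x = 76729 (x = (2*(-3) + 283)² = (-6 + 283)² = 277² = 76729)
t(B) = 1/137
t(545) - x = 1/137 - 1*76729 = 1/137 - 76729 = -10511872/137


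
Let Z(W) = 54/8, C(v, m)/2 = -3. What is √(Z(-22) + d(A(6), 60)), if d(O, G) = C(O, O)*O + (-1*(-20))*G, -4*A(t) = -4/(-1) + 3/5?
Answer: 3*√13485/10 ≈ 34.837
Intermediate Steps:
C(v, m) = -6 (C(v, m) = 2*(-3) = -6)
A(t) = -23/20 (A(t) = -(-4/(-1) + 3/5)/4 = -(-4*(-1) + 3*(⅕))/4 = -(4 + ⅗)/4 = -¼*23/5 = -23/20)
Z(W) = 27/4 (Z(W) = 54*(⅛) = 27/4)
d(O, G) = -6*O + 20*G (d(O, G) = -6*O + (-1*(-20))*G = -6*O + 20*G)
√(Z(-22) + d(A(6), 60)) = √(27/4 + (-6*(-23/20) + 20*60)) = √(27/4 + (69/10 + 1200)) = √(27/4 + 12069/10) = √(24273/20) = 3*√13485/10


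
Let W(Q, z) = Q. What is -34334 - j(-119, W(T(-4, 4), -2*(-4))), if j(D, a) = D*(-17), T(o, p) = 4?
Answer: -36357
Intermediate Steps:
j(D, a) = -17*D
-34334 - j(-119, W(T(-4, 4), -2*(-4))) = -34334 - (-17)*(-119) = -34334 - 1*2023 = -34334 - 2023 = -36357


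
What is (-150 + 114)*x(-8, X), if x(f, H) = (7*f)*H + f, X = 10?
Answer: 20448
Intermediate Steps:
x(f, H) = f + 7*H*f (x(f, H) = 7*H*f + f = f + 7*H*f)
(-150 + 114)*x(-8, X) = (-150 + 114)*(-8*(1 + 7*10)) = -(-288)*(1 + 70) = -(-288)*71 = -36*(-568) = 20448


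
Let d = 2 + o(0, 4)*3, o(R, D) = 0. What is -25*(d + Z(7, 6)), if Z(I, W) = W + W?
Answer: -350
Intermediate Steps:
Z(I, W) = 2*W
d = 2 (d = 2 + 0*3 = 2 + 0 = 2)
-25*(d + Z(7, 6)) = -25*(2 + 2*6) = -25*(2 + 12) = -25*14 = -350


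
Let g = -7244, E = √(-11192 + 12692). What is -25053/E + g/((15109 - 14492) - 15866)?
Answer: 7244/15249 - 8351*√15/50 ≈ -646.39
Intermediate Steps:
E = 10*√15 (E = √1500 = 10*√15 ≈ 38.730)
-25053/E + g/((15109 - 14492) - 15866) = -25053*√15/150 - 7244/((15109 - 14492) - 15866) = -8351*√15/50 - 7244/(617 - 15866) = -8351*√15/50 - 7244/(-15249) = -8351*√15/50 - 7244*(-1/15249) = -8351*√15/50 + 7244/15249 = 7244/15249 - 8351*√15/50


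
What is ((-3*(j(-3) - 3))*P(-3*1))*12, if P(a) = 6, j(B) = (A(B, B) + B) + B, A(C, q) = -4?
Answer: 2808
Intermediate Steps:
j(B) = -4 + 2*B (j(B) = (-4 + B) + B = -4 + 2*B)
((-3*(j(-3) - 3))*P(-3*1))*12 = (-3*((-4 + 2*(-3)) - 3)*6)*12 = (-3*((-4 - 6) - 3)*6)*12 = (-3*(-10 - 3)*6)*12 = (-3*(-13)*6)*12 = (39*6)*12 = 234*12 = 2808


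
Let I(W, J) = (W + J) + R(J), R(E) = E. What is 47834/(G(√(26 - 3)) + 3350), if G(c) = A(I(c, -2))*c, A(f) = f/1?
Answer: 161344082/11376761 + 191336*√23/11376761 ≈ 14.263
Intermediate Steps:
I(W, J) = W + 2*J (I(W, J) = (W + J) + J = (J + W) + J = W + 2*J)
A(f) = f (A(f) = f*1 = f)
G(c) = c*(-4 + c) (G(c) = (c + 2*(-2))*c = (c - 4)*c = (-4 + c)*c = c*(-4 + c))
47834/(G(√(26 - 3)) + 3350) = 47834/(√(26 - 3)*(-4 + √(26 - 3)) + 3350) = 47834/(√23*(-4 + √23) + 3350) = 47834/(3350 + √23*(-4 + √23))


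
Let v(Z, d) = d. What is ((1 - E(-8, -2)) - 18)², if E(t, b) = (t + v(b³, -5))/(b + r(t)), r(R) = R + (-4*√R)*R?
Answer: (-2333999*I + 398208*√2)/(4*(-2023*I + 320*√2)) ≈ 289.51 + 4.829*I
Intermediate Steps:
r(R) = R - 4*R^(3/2)
E(t, b) = (-5 + t)/(b + t - 4*t^(3/2)) (E(t, b) = (t - 5)/(b + (t - 4*t^(3/2))) = (-5 + t)/(b + t - 4*t^(3/2)))
((1 - E(-8, -2)) - 18)² = ((1 - (-5 - 8)/(-2 - 8 - (-64)*I*√2)) - 18)² = ((1 - (-13)/(-2 - 8 - (-64)*I*√2)) - 18)² = ((1 - (-13)/(-2 - 8 + 64*I*√2)) - 18)² = ((1 - (-13)/(-10 + 64*I*√2)) - 18)² = ((1 + 13/(-10 + 64*I*√2)) - 18)² = (-17 + 13/(-10 + 64*I*√2))²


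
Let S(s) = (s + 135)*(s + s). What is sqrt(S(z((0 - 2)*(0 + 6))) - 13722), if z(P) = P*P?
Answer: sqrt(66630) ≈ 258.13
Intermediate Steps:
z(P) = P**2
S(s) = 2*s*(135 + s) (S(s) = (135 + s)*(2*s) = 2*s*(135 + s))
sqrt(S(z((0 - 2)*(0 + 6))) - 13722) = sqrt(2*((0 - 2)*(0 + 6))**2*(135 + ((0 - 2)*(0 + 6))**2) - 13722) = sqrt(2*(-2*6)**2*(135 + (-2*6)**2) - 13722) = sqrt(2*(-12)**2*(135 + (-12)**2) - 13722) = sqrt(2*144*(135 + 144) - 13722) = sqrt(2*144*279 - 13722) = sqrt(80352 - 13722) = sqrt(66630)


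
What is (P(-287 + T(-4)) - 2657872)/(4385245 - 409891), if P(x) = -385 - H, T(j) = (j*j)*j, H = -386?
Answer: -295319/441706 ≈ -0.66859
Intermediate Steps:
T(j) = j**3 (T(j) = j**2*j = j**3)
P(x) = 1 (P(x) = -385 - 1*(-386) = -385 + 386 = 1)
(P(-287 + T(-4)) - 2657872)/(4385245 - 409891) = (1 - 2657872)/(4385245 - 409891) = -2657871/3975354 = -2657871*1/3975354 = -295319/441706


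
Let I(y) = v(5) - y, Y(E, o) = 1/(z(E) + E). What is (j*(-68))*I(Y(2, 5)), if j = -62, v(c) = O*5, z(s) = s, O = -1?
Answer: -22134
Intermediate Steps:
v(c) = -5 (v(c) = -1*5 = -5)
Y(E, o) = 1/(2*E) (Y(E, o) = 1/(E + E) = 1/(2*E))
I(y) = -5 - y
(j*(-68))*I(Y(2, 5)) = (-62*(-68))*(-5 - 1/(2*2)) = 4216*(-5 - 1/(2*2)) = 4216*(-5 - 1*1/4) = 4216*(-5 - 1/4) = 4216*(-21/4) = -22134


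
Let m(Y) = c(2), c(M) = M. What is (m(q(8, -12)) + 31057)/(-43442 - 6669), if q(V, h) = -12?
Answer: -31059/50111 ≈ -0.61980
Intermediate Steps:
m(Y) = 2
(m(q(8, -12)) + 31057)/(-43442 - 6669) = (2 + 31057)/(-43442 - 6669) = 31059/(-50111) = 31059*(-1/50111) = -31059/50111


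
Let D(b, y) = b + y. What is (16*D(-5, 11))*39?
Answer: 3744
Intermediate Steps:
(16*D(-5, 11))*39 = (16*(-5 + 11))*39 = (16*6)*39 = 96*39 = 3744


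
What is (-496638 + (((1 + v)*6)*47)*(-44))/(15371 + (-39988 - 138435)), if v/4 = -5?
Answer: 130443/81526 ≈ 1.6000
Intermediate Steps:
v = -20 (v = 4*(-5) = -20)
(-496638 + (((1 + v)*6)*47)*(-44))/(15371 + (-39988 - 138435)) = (-496638 + (((1 - 20)*6)*47)*(-44))/(15371 + (-39988 - 138435)) = (-496638 + (-19*6*47)*(-44))/(15371 - 178423) = (-496638 - 114*47*(-44))/(-163052) = (-496638 - 5358*(-44))*(-1/163052) = (-496638 + 235752)*(-1/163052) = -260886*(-1/163052) = 130443/81526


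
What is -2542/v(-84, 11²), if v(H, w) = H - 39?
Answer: 62/3 ≈ 20.667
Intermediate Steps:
v(H, w) = -39 + H
-2542/v(-84, 11²) = -2542/(-39 - 84) = -2542/(-123) = -2542*(-1/123) = 62/3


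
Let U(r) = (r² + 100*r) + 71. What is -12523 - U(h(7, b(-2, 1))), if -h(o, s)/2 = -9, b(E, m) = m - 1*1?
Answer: -14718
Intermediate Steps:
b(E, m) = -1 + m (b(E, m) = m - 1 = -1 + m)
h(o, s) = 18 (h(o, s) = -2*(-9) = 18)
U(r) = 71 + r² + 100*r
-12523 - U(h(7, b(-2, 1))) = -12523 - (71 + 18² + 100*18) = -12523 - (71 + 324 + 1800) = -12523 - 1*2195 = -12523 - 2195 = -14718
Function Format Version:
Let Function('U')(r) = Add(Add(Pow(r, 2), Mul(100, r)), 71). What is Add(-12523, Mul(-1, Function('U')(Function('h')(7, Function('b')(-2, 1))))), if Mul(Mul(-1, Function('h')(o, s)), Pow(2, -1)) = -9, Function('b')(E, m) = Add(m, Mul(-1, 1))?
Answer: -14718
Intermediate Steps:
Function('b')(E, m) = Add(-1, m) (Function('b')(E, m) = Add(m, -1) = Add(-1, m))
Function('h')(o, s) = 18 (Function('h')(o, s) = Mul(-2, -9) = 18)
Function('U')(r) = Add(71, Pow(r, 2), Mul(100, r))
Add(-12523, Mul(-1, Function('U')(Function('h')(7, Function('b')(-2, 1))))) = Add(-12523, Mul(-1, Add(71, Pow(18, 2), Mul(100, 18)))) = Add(-12523, Mul(-1, Add(71, 324, 1800))) = Add(-12523, Mul(-1, 2195)) = Add(-12523, -2195) = -14718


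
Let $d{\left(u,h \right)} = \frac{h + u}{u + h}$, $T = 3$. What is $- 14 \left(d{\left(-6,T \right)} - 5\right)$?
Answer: $56$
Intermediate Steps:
$d{\left(u,h \right)} = 1$ ($d{\left(u,h \right)} = \frac{h + u}{h + u} = 1$)
$- 14 \left(d{\left(-6,T \right)} - 5\right) = - 14 \left(1 - 5\right) = \left(-14\right) \left(-4\right) = 56$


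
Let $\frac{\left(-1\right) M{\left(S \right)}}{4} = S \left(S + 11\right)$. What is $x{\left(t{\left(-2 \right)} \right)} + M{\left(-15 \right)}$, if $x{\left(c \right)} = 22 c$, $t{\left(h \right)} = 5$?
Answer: $-130$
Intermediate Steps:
$M{\left(S \right)} = - 4 S \left(11 + S\right)$ ($M{\left(S \right)} = - 4 S \left(S + 11\right) = - 4 S \left(11 + S\right)$)
$x{\left(t{\left(-2 \right)} \right)} + M{\left(-15 \right)} = 22 \cdot 5 - - 60 \left(11 - 15\right) = 110 - \left(-60\right) \left(-4\right) = 110 - 240 = -130$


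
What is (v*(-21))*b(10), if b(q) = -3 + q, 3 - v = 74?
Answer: 10437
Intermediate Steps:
v = -71 (v = 3 - 1*74 = 3 - 74 = -71)
(v*(-21))*b(10) = (-71*(-21))*(-3 + 10) = 1491*7 = 10437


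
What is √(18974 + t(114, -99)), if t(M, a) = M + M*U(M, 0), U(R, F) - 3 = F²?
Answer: √19430 ≈ 139.39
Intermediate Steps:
U(R, F) = 3 + F²
t(M, a) = 4*M (t(M, a) = M + M*(3 + 0²) = M + M*(3 + 0) = M + M*3 = M + 3*M = 4*M)
√(18974 + t(114, -99)) = √(18974 + 4*114) = √(18974 + 456) = √19430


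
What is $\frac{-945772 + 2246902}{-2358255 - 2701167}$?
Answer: $- \frac{24095}{93693} \approx -0.25717$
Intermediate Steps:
$\frac{-945772 + 2246902}{-2358255 - 2701167} = \frac{1301130}{-5059422} = 1301130 \left(- \frac{1}{5059422}\right) = - \frac{24095}{93693}$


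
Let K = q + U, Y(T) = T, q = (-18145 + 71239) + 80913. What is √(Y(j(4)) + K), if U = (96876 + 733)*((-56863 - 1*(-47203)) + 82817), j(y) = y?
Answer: 2*√1785228906 ≈ 84504.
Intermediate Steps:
U = 7140781613 (U = 97609*((-56863 + 47203) + 82817) = 97609*(-9660 + 82817) = 97609*73157 = 7140781613)
q = 134007 (q = 53094 + 80913 = 134007)
K = 7140915620 (K = 134007 + 7140781613 = 7140915620)
√(Y(j(4)) + K) = √(4 + 7140915620) = √7140915624 = 2*√1785228906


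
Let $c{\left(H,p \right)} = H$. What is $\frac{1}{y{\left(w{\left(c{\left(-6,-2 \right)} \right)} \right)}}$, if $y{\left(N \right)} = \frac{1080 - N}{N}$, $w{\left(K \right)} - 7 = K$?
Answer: $\frac{1}{1079} \approx 0.00092678$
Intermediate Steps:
$w{\left(K \right)} = 7 + K$
$y{\left(N \right)} = \frac{1080 - N}{N}$
$\frac{1}{y{\left(w{\left(c{\left(-6,-2 \right)} \right)} \right)}} = \frac{1}{\frac{1}{7 - 6} \left(1080 - \left(7 - 6\right)\right)} = \frac{1}{1^{-1} \left(1080 - 1\right)} = \frac{1}{1 \left(1080 - 1\right)} = \frac{1}{1 \cdot 1079} = \frac{1}{1079}$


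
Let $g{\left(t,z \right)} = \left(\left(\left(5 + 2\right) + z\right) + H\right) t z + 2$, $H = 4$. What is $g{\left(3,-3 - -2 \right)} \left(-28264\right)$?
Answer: $791392$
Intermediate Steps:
$g{\left(t,z \right)} = 2 + t z \left(11 + z\right)$ ($g{\left(t,z \right)} = \left(\left(\left(5 + 2\right) + z\right) + 4\right) t z + 2 = \left(\left(7 + z\right) + 4\right) t z + 2 = \left(11 + z\right) t z + 2 = t \left(11 + z\right) z + 2 = t z \left(11 + z\right) + 2 = 2 + t z \left(11 + z\right)$)
$g{\left(3,-3 - -2 \right)} \left(-28264\right) = \left(2 + 3 \left(-3 - -2\right)^{2} + 11 \cdot 3 \left(-3 - -2\right)\right) \left(-28264\right) = \left(2 + 3 \left(-3 + 2\right)^{2} + 11 \cdot 3 \left(-3 + 2\right)\right) \left(-28264\right) = \left(2 + 3 \left(-1\right)^{2} + 11 \cdot 3 \left(-1\right)\right) \left(-28264\right) = \left(2 + 3 \cdot 1 - 33\right) \left(-28264\right) = \left(2 + 3 - 33\right) \left(-28264\right) = \left(-28\right) \left(-28264\right) = 791392$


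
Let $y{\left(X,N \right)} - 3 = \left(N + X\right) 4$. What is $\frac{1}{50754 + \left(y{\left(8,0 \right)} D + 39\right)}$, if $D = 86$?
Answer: $\frac{1}{53803} \approx 1.8586 \cdot 10^{-5}$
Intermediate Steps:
$y{\left(X,N \right)} = 3 + 4 N + 4 X$ ($y{\left(X,N \right)} = 3 + \left(N + X\right) 4 = 3 + \left(4 N + 4 X\right) = 3 + 4 N + 4 X$)
$\frac{1}{50754 + \left(y{\left(8,0 \right)} D + 39\right)} = \frac{1}{50754 + \left(\left(3 + 4 \cdot 0 + 4 \cdot 8\right) 86 + 39\right)} = \frac{1}{50754 + \left(\left(3 + 0 + 32\right) 86 + 39\right)} = \frac{1}{50754 + \left(35 \cdot 86 + 39\right)} = \frac{1}{50754 + \left(3010 + 39\right)} = \frac{1}{50754 + 3049} = \frac{1}{53803}$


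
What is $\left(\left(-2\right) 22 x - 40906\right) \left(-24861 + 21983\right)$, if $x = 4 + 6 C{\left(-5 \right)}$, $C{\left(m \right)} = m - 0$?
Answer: $114435036$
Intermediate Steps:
$C{\left(m \right)} = m$ ($C{\left(m \right)} = m + 0 = m$)
$x = -26$ ($x = 4 + 6 \left(-5\right) = 4 - 30 = -26$)
$\left(\left(-2\right) 22 x - 40906\right) \left(-24861 + 21983\right) = \left(\left(-2\right) 22 \left(-26\right) - 40906\right) \left(-24861 + 21983\right) = \left(\left(-44\right) \left(-26\right) - 40906\right) \left(-2878\right) = \left(1144 - 40906\right) \left(-2878\right) = \left(-39762\right) \left(-2878\right) = 114435036$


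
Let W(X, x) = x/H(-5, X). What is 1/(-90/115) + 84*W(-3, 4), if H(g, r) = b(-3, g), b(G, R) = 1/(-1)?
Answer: -6071/18 ≈ -337.28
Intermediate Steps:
b(G, R) = -1
H(g, r) = -1
W(X, x) = -x (W(X, x) = x/(-1) = x*(-1) = -x)
1/(-90/115) + 84*W(-3, 4) = 1/(-90/115) + 84*(-1*4) = 1/(-90*1/115) + 84*(-4) = 1/(-18/23) - 336 = -23/18 - 336 = -6071/18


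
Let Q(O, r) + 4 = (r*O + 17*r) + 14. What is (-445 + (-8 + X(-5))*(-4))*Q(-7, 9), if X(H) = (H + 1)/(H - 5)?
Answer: -41460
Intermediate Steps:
X(H) = (1 + H)/(-5 + H)
Q(O, r) = 10 + 17*r + O*r (Q(O, r) = -4 + ((r*O + 17*r) + 14) = -4 + ((O*r + 17*r) + 14) = -4 + ((17*r + O*r) + 14) = -4 + (14 + 17*r + O*r) = 10 + 17*r + O*r)
(-445 + (-8 + X(-5))*(-4))*Q(-7, 9) = (-445 + (-8 + (1 - 5)/(-5 - 5))*(-4))*(10 + 17*9 - 7*9) = (-445 + (-8 - 4/(-10))*(-4))*(10 + 153 - 63) = (-445 + (-8 - ⅒*(-4))*(-4))*100 = (-445 + (-8 + ⅖)*(-4))*100 = (-445 - 38/5*(-4))*100 = (-445 + 152/5)*100 = -2073/5*100 = -41460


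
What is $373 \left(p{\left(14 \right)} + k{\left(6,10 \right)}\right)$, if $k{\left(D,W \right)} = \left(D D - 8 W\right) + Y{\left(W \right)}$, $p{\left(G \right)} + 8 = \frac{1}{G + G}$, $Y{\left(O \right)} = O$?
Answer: $- \frac{438275}{28} \approx -15653.0$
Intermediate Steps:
$p{\left(G \right)} = -8 + \frac{1}{2 G}$ ($p{\left(G \right)} = -8 + \frac{1}{G + G} = -8 + \frac{1}{2 G}$)
$k{\left(D,W \right)} = D^{2} - 7 W$ ($k{\left(D,W \right)} = \left(D D - 8 W\right) + W = \left(D^{2} - 8 W\right) + W = D^{2} - 7 W$)
$373 \left(p{\left(14 \right)} + k{\left(6,10 \right)}\right) = 373 \left(\left(-8 + \frac{1}{2 \cdot 14}\right) + \left(6^{2} - 70\right)\right) = 373 \left(\left(-8 + \frac{1}{2} \cdot \frac{1}{14}\right) + \left(36 - 70\right)\right) = 373 \left(\left(-8 + \frac{1}{28}\right) - 34\right) = 373 \left(- \frac{223}{28} - 34\right) = 373 \left(- \frac{1175}{28}\right) = - \frac{438275}{28}$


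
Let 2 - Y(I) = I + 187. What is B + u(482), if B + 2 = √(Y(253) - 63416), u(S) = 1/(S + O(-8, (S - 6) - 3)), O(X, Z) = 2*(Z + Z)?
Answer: -4747/2374 + I*√63854 ≈ -1.9996 + 252.69*I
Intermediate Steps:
Y(I) = -185 - I (Y(I) = 2 - (I + 187) = 2 - (187 + I) = 2 + (-187 - I) = -185 - I)
O(X, Z) = 4*Z (O(X, Z) = 2*(2*Z) = 4*Z)
u(S) = 1/(-36 + 5*S) (u(S) = 1/(S + 4*((S - 6) - 3)) = 1/(S + 4*((-6 + S) - 3)) = 1/(S + 4*(-9 + S)) = 1/(S + (-36 + 4*S)) = 1/(-36 + 5*S))
B = -2 + I*√63854 (B = -2 + √((-185 - 1*253) - 63416) = -2 + √((-185 - 253) - 63416) = -2 + √(-438 - 63416) = -2 + √(-63854) = -2 + I*√63854 ≈ -2.0 + 252.69*I)
B + u(482) = (-2 + I*√63854) + 1/(-36 + 5*482) = (-2 + I*√63854) + 1/(-36 + 2410) = (-2 + I*√63854) + 1/2374 = -4747/2374 + I*√63854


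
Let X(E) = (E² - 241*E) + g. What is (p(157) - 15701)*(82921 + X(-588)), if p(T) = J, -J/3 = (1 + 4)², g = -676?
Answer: -8987539872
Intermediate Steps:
X(E) = -676 + E² - 241*E (X(E) = (E² - 241*E) - 676 = -676 + E² - 241*E)
J = -75 (J = -3*(1 + 4)² = -3*5² = -3*25 = -75)
p(T) = -75
(p(157) - 15701)*(82921 + X(-588)) = (-75 - 15701)*(82921 + (-676 + (-588)² - 241*(-588))) = -15776*(82921 + (-676 + 345744 + 141708)) = -15776*(82921 + 486776) = -15776*569697 = -8987539872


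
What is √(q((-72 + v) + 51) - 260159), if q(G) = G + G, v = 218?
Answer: I*√259765 ≈ 509.67*I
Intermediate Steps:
q(G) = 2*G
√(q((-72 + v) + 51) - 260159) = √(2*((-72 + 218) + 51) - 260159) = √(2*(146 + 51) - 260159) = √(2*197 - 260159) = √(394 - 260159) = √(-259765) = I*√259765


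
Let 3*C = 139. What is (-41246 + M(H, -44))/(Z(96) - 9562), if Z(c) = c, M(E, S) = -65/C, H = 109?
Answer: 5733389/1315774 ≈ 4.3574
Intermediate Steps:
C = 139/3 (C = (1/3)*139 = 139/3 ≈ 46.333)
M(E, S) = -195/139 (M(E, S) = -65/139/3 = -65*3/139 = -195/139)
(-41246 + M(H, -44))/(Z(96) - 9562) = (-41246 - 195/139)/(96 - 9562) = -5733389/139/(-9466) = -5733389/139*(-1/9466) = 5733389/1315774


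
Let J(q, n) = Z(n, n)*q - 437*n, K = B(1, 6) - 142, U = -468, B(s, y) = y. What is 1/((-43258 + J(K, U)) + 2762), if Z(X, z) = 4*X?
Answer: 1/418612 ≈ 2.3888e-6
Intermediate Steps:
K = -136 (K = 6 - 142 = -136)
J(q, n) = -437*n + 4*n*q (J(q, n) = (4*n)*q - 437*n = 4*n*q - 437*n = -437*n + 4*n*q)
1/((-43258 + J(K, U)) + 2762) = 1/((-43258 - 468*(-437 + 4*(-136))) + 2762) = 1/((-43258 - 468*(-437 - 544)) + 2762) = 1/((-43258 - 468*(-981)) + 2762) = 1/((-43258 + 459108) + 2762) = 1/(415850 + 2762) = 1/418612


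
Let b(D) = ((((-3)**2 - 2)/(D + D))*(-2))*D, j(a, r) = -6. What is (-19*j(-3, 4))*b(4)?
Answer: -798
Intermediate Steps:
b(D) = -7 (b(D) = (((9 - 2)/((2*D)))*(-2))*D = ((7*(1/(2*D)))*(-2))*D = ((7/(2*D))*(-2))*D = (-7/D)*D = -7)
(-19*j(-3, 4))*b(4) = -19*(-6)*(-7) = 114*(-7) = -798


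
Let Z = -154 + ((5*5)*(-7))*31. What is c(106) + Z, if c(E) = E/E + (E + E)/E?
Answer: -5576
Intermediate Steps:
c(E) = 3 (c(E) = 1 + (2*E)/E = 1 + 2 = 3)
Z = -5579 (Z = -154 + (25*(-7))*31 = -154 - 175*31 = -154 - 5425 = -5579)
c(106) + Z = 3 - 5579 = -5576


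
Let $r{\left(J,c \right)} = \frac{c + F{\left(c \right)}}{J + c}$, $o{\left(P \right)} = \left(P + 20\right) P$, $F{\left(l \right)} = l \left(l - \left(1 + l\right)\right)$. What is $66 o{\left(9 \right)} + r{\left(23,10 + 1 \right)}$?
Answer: $17226$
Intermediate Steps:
$F{\left(l \right)} = - l$ ($F{\left(l \right)} = l \left(-1\right) = - l$)
$o{\left(P \right)} = P \left(20 + P\right)$ ($o{\left(P \right)} = \left(20 + P\right) P = P \left(20 + P\right)$)
$r{\left(J,c \right)} = 0$ ($r{\left(J,c \right)} = \frac{c - c}{J + c} = \frac{0}{J + c} = 0$)
$66 o{\left(9 \right)} + r{\left(23,10 + 1 \right)} = 66 \cdot 9 \left(20 + 9\right) + 0 = 66 \cdot 9 \cdot 29 + 0 = 66 \cdot 261 + 0 = 17226 + 0 = 17226$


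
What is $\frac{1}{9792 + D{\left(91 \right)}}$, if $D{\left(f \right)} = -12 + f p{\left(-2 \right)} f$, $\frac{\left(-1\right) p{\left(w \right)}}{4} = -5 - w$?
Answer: $\frac{1}{109152} \approx 9.1615 \cdot 10^{-6}$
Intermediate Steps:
$p{\left(w \right)} = 20 + 4 w$ ($p{\left(w \right)} = - 4 \left(-5 - w\right) = 20 + 4 w$)
$D{\left(f \right)} = -12 + 12 f^{2}$ ($D{\left(f \right)} = -12 + f \left(20 + 4 \left(-2\right)\right) f = -12 + f \left(20 - 8\right) f = -12 + f 12 f = -12 + 12 f f = -12 + 12 f^{2}$)
$\frac{1}{9792 + D{\left(91 \right)}} = \frac{1}{9792 - \left(12 - 12 \cdot 91^{2}\right)} = \frac{1}{9792 + \left(-12 + 12 \cdot 8281\right)} = \frac{1}{9792 + \left(-12 + 99372\right)} = \frac{1}{9792 + 99360} = \frac{1}{109152}$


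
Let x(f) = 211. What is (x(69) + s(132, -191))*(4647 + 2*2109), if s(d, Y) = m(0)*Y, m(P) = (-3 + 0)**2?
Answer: -13368420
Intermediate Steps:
m(P) = 9 (m(P) = (-3)**2 = 9)
s(d, Y) = 9*Y
(x(69) + s(132, -191))*(4647 + 2*2109) = (211 + 9*(-191))*(4647 + 2*2109) = (211 - 1719)*(4647 + 4218) = -1508*8865 = -13368420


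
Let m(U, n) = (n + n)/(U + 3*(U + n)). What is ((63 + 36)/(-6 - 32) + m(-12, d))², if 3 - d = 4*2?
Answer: 34304449/5731236 ≈ 5.9855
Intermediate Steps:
d = -5 (d = 3 - 4*2 = 3 - 1*8 = 3 - 8 = -5)
m(U, n) = 2*n/(3*n + 4*U) (m(U, n) = (2*n)/(U + (3*U + 3*n)) = (2*n)/(3*n + 4*U) = 2*n/(3*n + 4*U))
((63 + 36)/(-6 - 32) + m(-12, d))² = ((63 + 36)/(-6 - 32) + 2*(-5)/(3*(-5) + 4*(-12)))² = (99/(-38) + 2*(-5)/(-15 - 48))² = (99*(-1/38) + 2*(-5)/(-63))² = (-99/38 + 2*(-5)*(-1/63))² = (-99/38 + 10/63)² = (-5857/2394)² = 34304449/5731236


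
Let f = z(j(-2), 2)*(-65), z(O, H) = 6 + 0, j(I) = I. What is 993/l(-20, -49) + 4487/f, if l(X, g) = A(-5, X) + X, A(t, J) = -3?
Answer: -490471/8970 ≈ -54.679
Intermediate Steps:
l(X, g) = -3 + X
z(O, H) = 6
f = -390 (f = 6*(-65) = -390)
993/l(-20, -49) + 4487/f = 993/(-3 - 20) + 4487/(-390) = 993/(-23) + 4487*(-1/390) = 993*(-1/23) - 4487/390 = -993/23 - 4487/390 = -490471/8970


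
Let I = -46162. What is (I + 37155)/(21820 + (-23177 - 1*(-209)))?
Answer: 9007/1148 ≈ 7.8458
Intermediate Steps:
(I + 37155)/(21820 + (-23177 - 1*(-209))) = (-46162 + 37155)/(21820 + (-23177 - 1*(-209))) = -9007/(21820 + (-23177 + 209)) = -9007/(21820 - 22968) = -9007/(-1148) = -9007*(-1/1148) = 9007/1148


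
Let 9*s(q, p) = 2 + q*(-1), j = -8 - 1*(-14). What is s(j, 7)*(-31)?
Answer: 124/9 ≈ 13.778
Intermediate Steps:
j = 6 (j = -8 + 14 = 6)
s(q, p) = 2/9 - q/9 (s(q, p) = (2 + q*(-1))/9 = (2 - q)/9 = 2/9 - q/9)
s(j, 7)*(-31) = (2/9 - ⅑*6)*(-31) = (2/9 - ⅔)*(-31) = -4/9*(-31) = 124/9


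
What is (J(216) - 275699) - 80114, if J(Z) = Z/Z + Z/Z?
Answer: -355811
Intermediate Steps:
J(Z) = 2 (J(Z) = 1 + 1 = 2)
(J(216) - 275699) - 80114 = (2 - 275699) - 80114 = -275697 - 80114 = -355811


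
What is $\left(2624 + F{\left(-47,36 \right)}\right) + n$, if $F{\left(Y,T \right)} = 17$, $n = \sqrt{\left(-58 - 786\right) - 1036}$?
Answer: $2641 + 2 i \sqrt{470} \approx 2641.0 + 43.359 i$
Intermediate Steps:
$n = 2 i \sqrt{470}$ ($n = \sqrt{\left(-58 - 786\right) - 1036} = \sqrt{-844 - 1036} = \sqrt{-1880} = 2 i \sqrt{470} \approx 43.359 i$)
$\left(2624 + F{\left(-47,36 \right)}\right) + n = \left(2624 + 17\right) + 2 i \sqrt{470} = 2641 + 2 i \sqrt{470}$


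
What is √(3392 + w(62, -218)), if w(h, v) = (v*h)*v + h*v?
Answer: 2*√734091 ≈ 1713.6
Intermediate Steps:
w(h, v) = h*v + h*v² (w(h, v) = (h*v)*v + h*v = h*v² + h*v = h*v + h*v²)
√(3392 + w(62, -218)) = √(3392 + 62*(-218)*(1 - 218)) = √(3392 + 62*(-218)*(-217)) = √(3392 + 2932972) = √2936364 = 2*√734091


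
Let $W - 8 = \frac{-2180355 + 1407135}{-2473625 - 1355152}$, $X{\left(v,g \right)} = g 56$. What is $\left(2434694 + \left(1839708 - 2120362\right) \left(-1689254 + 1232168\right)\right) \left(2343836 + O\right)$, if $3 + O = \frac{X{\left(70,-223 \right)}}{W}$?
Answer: $\frac{786353410005984915843438}{2616953} \approx 3.0048 \cdot 10^{17}$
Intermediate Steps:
$X{\left(v,g \right)} = 56 g$
$W = \frac{10467812}{1276259}$ ($W = 8 + \frac{-2180355 + 1407135}{-2473625 - 1355152} = 8 - \frac{773220}{-3828777} = 8 - - \frac{257740}{1276259} = 8 + \frac{257740}{1276259} = \frac{10467812}{1276259} \approx 8.202$)
$O = - \frac{3992331457}{2616953}$ ($O = -3 + \frac{56 \left(-223\right)}{\frac{10467812}{1276259}} = -3 - \frac{3984480598}{2616953} = - \frac{3992331457}{2616953} \approx -1525.6$)
$\left(2434694 + \left(1839708 - 2120362\right) \left(-1689254 + 1232168\right)\right) \left(2343836 + O\right) = \left(2434694 + \left(1839708 - 2120362\right) \left(-1689254 + 1232168\right)\right) \left(2343836 - \frac{3992331457}{2616953}\right) = \left(2434694 - -128283014244\right) \frac{6129716320251}{2616953} = \left(2434694 + 128283014244\right) \frac{6129716320251}{2616953} = 128285448938 \cdot \frac{6129716320251}{2616953} = \frac{786353410005984915843438}{2616953}$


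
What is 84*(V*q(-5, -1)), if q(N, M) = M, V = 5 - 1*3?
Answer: -168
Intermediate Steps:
V = 2 (V = 5 - 3 = 2)
84*(V*q(-5, -1)) = 84*(2*(-1)) = 84*(-2) = -168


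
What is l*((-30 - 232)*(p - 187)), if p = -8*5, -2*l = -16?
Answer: 475792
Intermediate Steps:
l = 8 (l = -1/2*(-16) = 8)
p = -40
l*((-30 - 232)*(p - 187)) = 8*((-30 - 232)*(-40 - 187)) = 8*(-262*(-227)) = 8*59474 = 475792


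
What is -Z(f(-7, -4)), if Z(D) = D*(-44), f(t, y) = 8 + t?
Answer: 44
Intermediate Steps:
Z(D) = -44*D
-Z(f(-7, -4)) = -(-44)*(8 - 7) = -(-44) = -1*(-44) = 44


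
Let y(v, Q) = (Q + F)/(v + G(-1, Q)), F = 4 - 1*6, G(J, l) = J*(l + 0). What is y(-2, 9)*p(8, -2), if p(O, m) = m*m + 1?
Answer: -35/11 ≈ -3.1818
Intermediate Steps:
G(J, l) = J*l
F = -2 (F = 4 - 6 = -2)
y(v, Q) = (-2 + Q)/(v - Q) (y(v, Q) = (Q - 2)/(v - Q) = (-2 + Q)/(v - Q))
p(O, m) = 1 + m² (p(O, m) = m² + 1 = 1 + m²)
y(-2, 9)*p(8, -2) = ((2 - 1*9)/(9 - 1*(-2)))*(1 + (-2)²) = ((2 - 9)/(9 + 2))*(1 + 4) = (-7/11)*5 = ((1/11)*(-7))*5 = -7/11*5 = -35/11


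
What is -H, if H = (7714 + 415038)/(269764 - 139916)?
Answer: -52844/16231 ≈ -3.2557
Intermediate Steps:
H = 52844/16231 (H = 422752/129848 = 422752*(1/129848) = 52844/16231 ≈ 3.2557)
-H = -1*52844/16231 = -52844/16231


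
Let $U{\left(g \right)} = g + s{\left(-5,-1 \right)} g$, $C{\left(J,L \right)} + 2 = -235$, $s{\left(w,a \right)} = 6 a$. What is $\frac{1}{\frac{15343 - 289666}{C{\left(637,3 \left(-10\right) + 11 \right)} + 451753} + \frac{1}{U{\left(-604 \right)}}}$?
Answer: $- \frac{170447290}{103500493} \approx -1.6468$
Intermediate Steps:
$C{\left(J,L \right)} = -237$ ($C{\left(J,L \right)} = -2 - 235 = -237$)
$U{\left(g \right)} = - 5 g$ ($U{\left(g \right)} = g + 6 \left(-1\right) g = g - 6 g = - 5 g$)
$\frac{1}{\frac{15343 - 289666}{C{\left(637,3 \left(-10\right) + 11 \right)} + 451753} + \frac{1}{U{\left(-604 \right)}}} = \frac{1}{\frac{15343 - 289666}{-237 + 451753} + \frac{1}{\left(-5\right) \left(-604\right)}} = \frac{1}{- \frac{274323}{451516} + \frac{1}{3020}} = \frac{1}{- \frac{103500493}{170447290}} = - \frac{170447290}{103500493}$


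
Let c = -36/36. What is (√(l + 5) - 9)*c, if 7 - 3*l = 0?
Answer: 9 - √66/3 ≈ 6.2920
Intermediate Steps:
l = 7/3 (l = 7/3 - ⅓*0 = 7/3 + 0 = 7/3 ≈ 2.3333)
c = -1 (c = -36*1/36 = -1)
(√(l + 5) - 9)*c = (√(7/3 + 5) - 9)*(-1) = (√(22/3) - 9)*(-1) = (√66/3 - 9)*(-1) = (-9 + √66/3)*(-1) = 9 - √66/3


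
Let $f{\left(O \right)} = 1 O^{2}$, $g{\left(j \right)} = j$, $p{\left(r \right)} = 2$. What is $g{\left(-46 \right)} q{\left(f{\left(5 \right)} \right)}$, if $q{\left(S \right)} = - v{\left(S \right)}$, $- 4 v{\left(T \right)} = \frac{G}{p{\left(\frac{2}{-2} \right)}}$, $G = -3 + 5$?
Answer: $- \frac{23}{2} \approx -11.5$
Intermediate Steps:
$G = 2$
$f{\left(O \right)} = O^{2}$
$v{\left(T \right)} = - \frac{1}{4}$ ($v{\left(T \right)} = - \frac{2 \cdot \frac{1}{2}}{4} = \left(- \frac{1}{4}\right) 1 = - \frac{1}{4}$)
$q{\left(S \right)} = \frac{1}{4}$ ($q{\left(S \right)} = \left(-1\right) \left(- \frac{1}{4}\right) = \frac{1}{4}$)
$g{\left(-46 \right)} q{\left(f{\left(5 \right)} \right)} = \left(-46\right) \frac{1}{4} = - \frac{23}{2}$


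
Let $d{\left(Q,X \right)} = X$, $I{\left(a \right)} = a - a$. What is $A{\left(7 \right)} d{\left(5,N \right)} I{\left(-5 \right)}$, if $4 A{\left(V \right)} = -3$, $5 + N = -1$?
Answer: $0$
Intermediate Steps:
$N = -6$ ($N = -5 - 1 = -6$)
$A{\left(V \right)} = - \frac{3}{4}$ ($A{\left(V \right)} = \frac{1}{4} \left(-3\right) = - \frac{3}{4}$)
$I{\left(a \right)} = 0$
$A{\left(7 \right)} d{\left(5,N \right)} I{\left(-5 \right)} = \left(- \frac{3}{4}\right) \left(-6\right) 0 = \frac{9}{2} \cdot 0 = 0$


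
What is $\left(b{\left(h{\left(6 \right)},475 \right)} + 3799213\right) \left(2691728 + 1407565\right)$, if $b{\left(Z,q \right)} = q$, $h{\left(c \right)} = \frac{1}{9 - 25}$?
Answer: $15576034420584$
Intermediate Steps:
$h{\left(c \right)} = - \frac{1}{16}$ ($h{\left(c \right)} = \frac{1}{-16} = - \frac{1}{16}$)
$\left(b{\left(h{\left(6 \right)},475 \right)} + 3799213\right) \left(2691728 + 1407565\right) = \left(475 + 3799213\right) \left(2691728 + 1407565\right) = 3799688 \cdot 4099293 = 15576034420584$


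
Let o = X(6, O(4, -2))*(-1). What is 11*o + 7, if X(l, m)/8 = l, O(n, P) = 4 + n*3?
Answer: -521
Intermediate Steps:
O(n, P) = 4 + 3*n
X(l, m) = 8*l
o = -48 (o = (8*6)*(-1) = 48*(-1) = -48)
11*o + 7 = 11*(-48) + 7 = -528 + 7 = -521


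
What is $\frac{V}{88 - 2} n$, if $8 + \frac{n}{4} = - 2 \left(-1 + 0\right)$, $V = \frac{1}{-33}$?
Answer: $\frac{4}{473} \approx 0.0084567$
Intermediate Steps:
$V = - \frac{1}{33} \approx -0.030303$
$n = -24$ ($n = -32 + 4 \left(- 2 \left(-1 + 0\right)\right) = -32 + 4 \left(\left(-2\right) \left(-1\right)\right) = -32 + 4 \cdot 2 = -32 + 8 = -24$)
$\frac{V}{88 - 2} n = - \frac{1}{33 \left(88 - 2\right)} \left(-24\right) = - \frac{1}{33 \cdot 86} \left(-24\right) = \left(- \frac{1}{33}\right) \frac{1}{86} \left(-24\right) = \left(- \frac{1}{2838}\right) \left(-24\right) = \frac{4}{473}$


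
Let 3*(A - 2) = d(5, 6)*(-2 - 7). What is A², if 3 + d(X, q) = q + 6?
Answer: 625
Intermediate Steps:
d(X, q) = 3 + q (d(X, q) = -3 + (q + 6) = -3 + (6 + q) = 3 + q)
A = -25 (A = 2 + ((3 + 6)*(-2 - 7))/3 = 2 + (9*(-9))/3 = 2 + (⅓)*(-81) = 2 - 27 = -25)
A² = (-25)² = 625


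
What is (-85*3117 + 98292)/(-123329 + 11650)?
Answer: 166653/111679 ≈ 1.4923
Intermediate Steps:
(-85*3117 + 98292)/(-123329 + 11650) = (-264945 + 98292)/(-111679) = -166653*(-1/111679) = 166653/111679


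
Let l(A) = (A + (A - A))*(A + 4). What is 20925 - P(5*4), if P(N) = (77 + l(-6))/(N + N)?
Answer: 836911/40 ≈ 20923.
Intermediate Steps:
l(A) = A*(4 + A) (l(A) = (A + 0)*(4 + A) = A*(4 + A))
P(N) = 89/(2*N) (P(N) = (77 - 6*(4 - 6))/(N + N) = (77 - 6*(-2))/((2*N)) = (77 + 12)*(1/(2*N)) = 89*(1/(2*N)) = 89/(2*N))
20925 - P(5*4) = 20925 - 89/(2*(5*4)) = 20925 - 89/(2*20) = 20925 - 1*89/40 = 20925 - 89/40 = 836911/40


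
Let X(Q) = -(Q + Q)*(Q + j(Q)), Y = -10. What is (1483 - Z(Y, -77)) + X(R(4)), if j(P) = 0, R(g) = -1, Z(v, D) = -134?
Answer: 1615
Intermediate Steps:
X(Q) = -2*Q**2 (X(Q) = -(Q + Q)*(Q + 0) = -2*Q*Q = -2*Q**2)
(1483 - Z(Y, -77)) + X(R(4)) = (1483 - 1*(-134)) - 2*(-1)**2 = (1483 + 134) - 2*1 = 1617 - 2 = 1615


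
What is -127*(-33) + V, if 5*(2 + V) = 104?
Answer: 21049/5 ≈ 4209.8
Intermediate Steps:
V = 94/5 (V = -2 + (1/5)*104 = -2 + 104/5 = 94/5 ≈ 18.800)
-127*(-33) + V = -127*(-33) + 94/5 = 4191 + 94/5 = 21049/5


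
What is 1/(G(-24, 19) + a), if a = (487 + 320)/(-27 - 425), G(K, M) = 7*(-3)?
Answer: -452/10299 ≈ -0.043888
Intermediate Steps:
G(K, M) = -21
a = -807/452 (a = 807/(-452) = 807*(-1/452) = -807/452 ≈ -1.7854)
1/(G(-24, 19) + a) = 1/(-21 - 807/452) = 1/(-10299/452) = -452/10299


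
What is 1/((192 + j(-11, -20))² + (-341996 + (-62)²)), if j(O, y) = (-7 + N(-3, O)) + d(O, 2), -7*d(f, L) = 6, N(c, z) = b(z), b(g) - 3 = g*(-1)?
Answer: -49/14645679 ≈ -3.3457e-6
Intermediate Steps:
b(g) = 3 - g (b(g) = 3 + g*(-1) = 3 - g)
N(c, z) = 3 - z
d(f, L) = -6/7 (d(f, L) = -⅐*6 = -6/7)
j(O, y) = -34/7 - O (j(O, y) = (-7 + (3 - O)) - 6/7 = (-4 - O) - 6/7 = -34/7 - O)
1/((192 + j(-11, -20))² + (-341996 + (-62)²)) = 1/((192 + (-34/7 - 1*(-11)))² + (-341996 + (-62)²)) = 1/((192 + (-34/7 + 11))² + (-341996 + 3844)) = 1/((192 + 43/7)² - 338152) = 1/((1387/7)² - 338152) = 1/(1923769/49 - 338152) = 1/(-14645679/49) = -49/14645679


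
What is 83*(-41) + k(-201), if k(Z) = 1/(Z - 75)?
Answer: -939229/276 ≈ -3403.0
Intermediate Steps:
k(Z) = 1/(-75 + Z)
83*(-41) + k(-201) = 83*(-41) + 1/(-75 - 201) = -3403 + 1/(-276) = -3403 - 1/276 = -939229/276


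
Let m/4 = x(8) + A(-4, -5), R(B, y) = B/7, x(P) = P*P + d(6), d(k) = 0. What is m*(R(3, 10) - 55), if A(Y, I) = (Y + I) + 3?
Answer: -88624/7 ≈ -12661.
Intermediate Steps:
A(Y, I) = 3 + I + Y (A(Y, I) = (I + Y) + 3 = 3 + I + Y)
x(P) = P**2 (x(P) = P*P + 0 = P**2 + 0 = P**2)
R(B, y) = B/7 (R(B, y) = B*(1/7) = B/7)
m = 232 (m = 4*(8**2 + (3 - 5 - 4)) = 4*(64 - 6) = 4*58 = 232)
m*(R(3, 10) - 55) = 232*((1/7)*3 - 55) = 232*(3/7 - 55) = 232*(-382/7) = -88624/7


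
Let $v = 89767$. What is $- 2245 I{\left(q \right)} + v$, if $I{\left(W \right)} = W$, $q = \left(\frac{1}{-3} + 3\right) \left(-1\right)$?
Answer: $\frac{287261}{3} \approx 95754.0$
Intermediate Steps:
$q = - \frac{8}{3}$ ($q = \left(- \frac{1}{3} + 3\right) \left(-1\right) = \frac{8}{3} \left(-1\right) = - \frac{8}{3} \approx -2.6667$)
$- 2245 I{\left(q \right)} + v = \left(-2245\right) \left(- \frac{8}{3}\right) + 89767 = \frac{17960}{3} + 89767 = \frac{287261}{3}$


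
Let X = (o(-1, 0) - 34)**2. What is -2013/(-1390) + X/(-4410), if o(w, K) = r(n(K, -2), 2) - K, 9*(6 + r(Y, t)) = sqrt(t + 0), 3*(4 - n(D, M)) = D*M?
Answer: 10778339/9930438 + 8*sqrt(2)/3969 ≈ 1.0882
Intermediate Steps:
n(D, M) = 4 - D*M/3
r(Y, t) = -6 + sqrt(t)/9 (r(Y, t) = -6 + sqrt(t + 0)/9 = -6 + sqrt(t)/9)
o(w, K) = -6 - K + sqrt(2)/9 (o(w, K) = (-6 + sqrt(2)/9) - K = -6 - K + sqrt(2)/9)
X = (-40 + sqrt(2)/9)**2 (X = ((-6 - 1*0 + sqrt(2)/9) - 34)**2 = ((-6 + 0 + sqrt(2)/9) - 34)**2 = ((-6 + sqrt(2)/9) - 34)**2 = (-40 + sqrt(2)/9)**2 ≈ 1587.5)
-2013/(-1390) + X/(-4410) = -2013/(-1390) + ((360 - sqrt(2))**2/81)/(-4410) = -2013*(-1/1390) + ((360 - sqrt(2))**2/81)*(-1/4410) = 2013/1390 - (360 - sqrt(2))**2/357210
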